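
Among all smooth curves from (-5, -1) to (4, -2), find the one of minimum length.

Arc-length functional: J[y] = ∫ sqrt(1 + (y')^2) dx.
Lagrangian L = sqrt(1 + (y')^2) has no explicit y dependence, so ∂L/∂y = 0 and the Euler-Lagrange equation gives
    d/dx( y' / sqrt(1 + (y')^2) ) = 0  ⇒  y' / sqrt(1 + (y')^2) = const.
Hence y' is constant, so y(x) is affine.
Fitting the endpoints (-5, -1) and (4, -2):
    slope m = ((-2) − (-1)) / (4 − (-5)) = -1/9,
    intercept c = (-1) − m·(-5) = -14/9.
Extremal: y(x) = (-1/9) x - 14/9.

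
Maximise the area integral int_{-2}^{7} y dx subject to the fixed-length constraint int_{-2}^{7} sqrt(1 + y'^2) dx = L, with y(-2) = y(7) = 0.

Set up the augmented Lagrangian using a multiplier λ for the length constraint:
    F(y, y') = y − λ sqrt(1 + y'^2).
F has no explicit x dependence, so the Beltrami identity yields a first integral
    F − y' ∂F/∂y' = C.
Compute ∂F/∂y' = −λ y' / sqrt(1 + y'^2). Then
    y − λ sqrt(1 + y'^2) + λ y'^2 / sqrt(1 + y'^2) = C
    ⇒  y − λ / sqrt(1 + y'^2) = C.
Solving for y' and integrating gives
    (x − a)^2 + (y − b)^2 = λ^2,
a circular arc of radius λ. The constants a, b are determined by the endpoint conditions y(-2) = y(7) = 0, and λ is fixed implicitly by the length constraint
    ∫_{-2}^{7} sqrt(1 + y'^2) dx = L.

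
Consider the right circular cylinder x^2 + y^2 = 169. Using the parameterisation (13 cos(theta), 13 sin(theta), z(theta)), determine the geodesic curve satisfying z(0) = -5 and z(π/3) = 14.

Parameterise the cylinder of radius R = 13 as
    r(θ) = (13 cos θ, 13 sin θ, z(θ)).
The arc-length element is
    ds = sqrt(169 + (dz/dθ)^2) dθ,
so the Lagrangian is L = sqrt(169 + z'^2).
L depends on z' only, not on z or θ, so ∂L/∂z = 0 and
    ∂L/∂z' = z' / sqrt(169 + z'^2).
The Euler-Lagrange equation gives
    d/dθ( z' / sqrt(169 + z'^2) ) = 0,
so z' is constant. Integrating once:
    z(θ) = a θ + b,
a helix on the cylinder (a straight line when the cylinder is unrolled). The constants a, b are determined by the endpoint conditions.
With endpoint conditions z(0) = -5 and z(π/3) = 14: from z(0) = b we get b = -5, and a·π/3 + -5 = 14 gives a = 57/π, so
    z(θ) = (57/π) θ − 5.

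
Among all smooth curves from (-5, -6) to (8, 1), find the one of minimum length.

Arc-length functional: J[y] = ∫ sqrt(1 + (y')^2) dx.
Lagrangian L = sqrt(1 + (y')^2) has no explicit y dependence, so ∂L/∂y = 0 and the Euler-Lagrange equation gives
    d/dx( y' / sqrt(1 + (y')^2) ) = 0  ⇒  y' / sqrt(1 + (y')^2) = const.
Hence y' is constant, so y(x) is affine.
Fitting the endpoints (-5, -6) and (8, 1):
    slope m = (1 − (-6)) / (8 − (-5)) = 7/13,
    intercept c = (-6) − m·(-5) = -43/13.
Extremal: y(x) = (7/13) x - 43/13.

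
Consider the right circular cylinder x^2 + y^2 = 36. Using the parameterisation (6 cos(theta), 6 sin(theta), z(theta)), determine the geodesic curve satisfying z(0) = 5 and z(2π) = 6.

Parameterise the cylinder of radius R = 6 as
    r(θ) = (6 cos θ, 6 sin θ, z(θ)).
The arc-length element is
    ds = sqrt(36 + (dz/dθ)^2) dθ,
so the Lagrangian is L = sqrt(36 + z'^2).
L depends on z' only, not on z or θ, so ∂L/∂z = 0 and
    ∂L/∂z' = z' / sqrt(36 + z'^2).
The Euler-Lagrange equation gives
    d/dθ( z' / sqrt(36 + z'^2) ) = 0,
so z' is constant. Integrating once:
    z(θ) = a θ + b,
a helix on the cylinder (a straight line when the cylinder is unrolled). The constants a, b are determined by the endpoint conditions.
With endpoint conditions z(0) = 5 and z(2π) = 6: from z(0) = b we get b = 5, and a·2π + 5 = 6 gives a = 1/(2π), so
    z(θ) = (1/(2π)) θ + 5.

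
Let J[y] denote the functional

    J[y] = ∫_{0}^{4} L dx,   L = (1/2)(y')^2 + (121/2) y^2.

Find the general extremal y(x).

The Lagrangian is L = (1/2)(y')^2 + (121/2) y^2.
∂L/∂y = 121y.
∂L/∂y' = y'.
The Euler-Lagrange equation d/dx(∂L/∂y') − ∂L/∂y = 0 becomes:
    y'' - 121 y = 0
General solution: y(x) = A e^(11x) + B e^(-11x), where A and B are arbitrary constants fixed by the endpoint conditions.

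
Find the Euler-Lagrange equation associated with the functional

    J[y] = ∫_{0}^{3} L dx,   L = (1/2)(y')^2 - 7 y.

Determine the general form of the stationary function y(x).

The Lagrangian is L = (1/2)(y')^2 - 7 y.
∂L/∂y = -7.
∂L/∂y' = y'.
The Euler-Lagrange equation d/dx(∂L/∂y') − ∂L/∂y = 0 becomes:
    y'' + 7 = 0
General solution: y(x) = -(7/2) x^2 + A x + B, where A and B are arbitrary constants fixed by the endpoint conditions.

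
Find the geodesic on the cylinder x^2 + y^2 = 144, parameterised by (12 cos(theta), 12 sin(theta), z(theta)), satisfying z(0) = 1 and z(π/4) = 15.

Parameterise the cylinder of radius R = 12 as
    r(θ) = (12 cos θ, 12 sin θ, z(θ)).
The arc-length element is
    ds = sqrt(144 + (dz/dθ)^2) dθ,
so the Lagrangian is L = sqrt(144 + z'^2).
L depends on z' only, not on z or θ, so ∂L/∂z = 0 and
    ∂L/∂z' = z' / sqrt(144 + z'^2).
The Euler-Lagrange equation gives
    d/dθ( z' / sqrt(144 + z'^2) ) = 0,
so z' is constant. Integrating once:
    z(θ) = a θ + b,
a helix on the cylinder (a straight line when the cylinder is unrolled). The constants a, b are determined by the endpoint conditions.
With endpoint conditions z(0) = 1 and z(π/4) = 15: from z(0) = b we get b = 1, and a·π/4 + 1 = 15 gives a = 56/π, so
    z(θ) = (56/π) θ + 1.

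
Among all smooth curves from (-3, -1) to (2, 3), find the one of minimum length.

Arc-length functional: J[y] = ∫ sqrt(1 + (y')^2) dx.
Lagrangian L = sqrt(1 + (y')^2) has no explicit y dependence, so ∂L/∂y = 0 and the Euler-Lagrange equation gives
    d/dx( y' / sqrt(1 + (y')^2) ) = 0  ⇒  y' / sqrt(1 + (y')^2) = const.
Hence y' is constant, so y(x) is affine.
Fitting the endpoints (-3, -1) and (2, 3):
    slope m = (3 − (-1)) / (2 − (-3)) = 4/5,
    intercept c = (-1) − m·(-3) = 7/5.
Extremal: y(x) = (4/5) x + 7/5.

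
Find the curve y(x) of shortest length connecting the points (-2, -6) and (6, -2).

Arc-length functional: J[y] = ∫ sqrt(1 + (y')^2) dx.
Lagrangian L = sqrt(1 + (y')^2) has no explicit y dependence, so ∂L/∂y = 0 and the Euler-Lagrange equation gives
    d/dx( y' / sqrt(1 + (y')^2) ) = 0  ⇒  y' / sqrt(1 + (y')^2) = const.
Hence y' is constant, so y(x) is affine.
Fitting the endpoints (-2, -6) and (6, -2):
    slope m = ((-2) − (-6)) / (6 − (-2)) = 1/2,
    intercept c = (-6) − m·(-2) = -5.
Extremal: y(x) = (1/2) x - 5.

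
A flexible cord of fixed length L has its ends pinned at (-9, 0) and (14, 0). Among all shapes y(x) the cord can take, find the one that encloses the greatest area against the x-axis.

Set up the augmented Lagrangian using a multiplier λ for the length constraint:
    F(y, y') = y − λ sqrt(1 + y'^2).
F has no explicit x dependence, so the Beltrami identity yields a first integral
    F − y' ∂F/∂y' = C.
Compute ∂F/∂y' = −λ y' / sqrt(1 + y'^2). Then
    y − λ sqrt(1 + y'^2) + λ y'^2 / sqrt(1 + y'^2) = C
    ⇒  y − λ / sqrt(1 + y'^2) = C.
Solving for y' and integrating gives
    (x − a)^2 + (y − b)^2 = λ^2,
a circular arc of radius λ. The constants a, b are determined by the endpoint conditions y(-9) = y(14) = 0, and λ is fixed implicitly by the length constraint
    ∫_{-9}^{14} sqrt(1 + y'^2) dx = L.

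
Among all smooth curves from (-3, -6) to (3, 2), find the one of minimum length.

Arc-length functional: J[y] = ∫ sqrt(1 + (y')^2) dx.
Lagrangian L = sqrt(1 + (y')^2) has no explicit y dependence, so ∂L/∂y = 0 and the Euler-Lagrange equation gives
    d/dx( y' / sqrt(1 + (y')^2) ) = 0  ⇒  y' / sqrt(1 + (y')^2) = const.
Hence y' is constant, so y(x) is affine.
Fitting the endpoints (-3, -6) and (3, 2):
    slope m = (2 − (-6)) / (3 − (-3)) = 4/3,
    intercept c = (-6) − m·(-3) = -2.
Extremal: y(x) = (4/3) x - 2.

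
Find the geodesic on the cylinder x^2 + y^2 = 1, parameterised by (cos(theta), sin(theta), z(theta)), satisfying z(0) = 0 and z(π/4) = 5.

Parameterise the cylinder of radius R = 1 as
    r(θ) = (cos θ, sin θ, z(θ)).
The arc-length element is
    ds = sqrt(1 + (dz/dθ)^2) dθ,
so the Lagrangian is L = sqrt(1 + z'^2).
L depends on z' only, not on z or θ, so ∂L/∂z = 0 and
    ∂L/∂z' = z' / sqrt(1 + z'^2).
The Euler-Lagrange equation gives
    d/dθ( z' / sqrt(1 + z'^2) ) = 0,
so z' is constant. Integrating once:
    z(θ) = a θ + b,
a helix on the cylinder (a straight line when the cylinder is unrolled). The constants a, b are determined by the endpoint conditions.
With endpoint conditions z(0) = 0 and z(π/4) = 5: from z(0) = b we get b = 0, and a·π/4 + 0 = 5 gives a = 20/π, so
    z(θ) = (20/π) θ.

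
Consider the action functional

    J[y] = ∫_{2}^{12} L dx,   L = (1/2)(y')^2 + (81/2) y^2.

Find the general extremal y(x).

The Lagrangian is L = (1/2)(y')^2 + (81/2) y^2.
∂L/∂y = 81y.
∂L/∂y' = y'.
The Euler-Lagrange equation d/dx(∂L/∂y') − ∂L/∂y = 0 becomes:
    y'' - 81 y = 0
General solution: y(x) = A e^(9x) + B e^(-9x), where A and B are arbitrary constants fixed by the endpoint conditions.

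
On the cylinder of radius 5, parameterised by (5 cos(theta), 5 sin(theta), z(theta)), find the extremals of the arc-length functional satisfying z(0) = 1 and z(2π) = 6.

Parameterise the cylinder of radius R = 5 as
    r(θ) = (5 cos θ, 5 sin θ, z(θ)).
The arc-length element is
    ds = sqrt(25 + (dz/dθ)^2) dθ,
so the Lagrangian is L = sqrt(25 + z'^2).
L depends on z' only, not on z or θ, so ∂L/∂z = 0 and
    ∂L/∂z' = z' / sqrt(25 + z'^2).
The Euler-Lagrange equation gives
    d/dθ( z' / sqrt(25 + z'^2) ) = 0,
so z' is constant. Integrating once:
    z(θ) = a θ + b,
a helix on the cylinder (a straight line when the cylinder is unrolled). The constants a, b are determined by the endpoint conditions.
With endpoint conditions z(0) = 1 and z(2π) = 6: from z(0) = b we get b = 1, and a·2π + 1 = 6 gives a = 5/(2π), so
    z(θ) = (5/(2π)) θ + 1.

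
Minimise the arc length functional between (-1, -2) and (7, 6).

Arc-length functional: J[y] = ∫ sqrt(1 + (y')^2) dx.
Lagrangian L = sqrt(1 + (y')^2) has no explicit y dependence, so ∂L/∂y = 0 and the Euler-Lagrange equation gives
    d/dx( y' / sqrt(1 + (y')^2) ) = 0  ⇒  y' / sqrt(1 + (y')^2) = const.
Hence y' is constant, so y(x) is affine.
Fitting the endpoints (-1, -2) and (7, 6):
    slope m = (6 − (-2)) / (7 − (-1)) = 1,
    intercept c = (-2) − m·(-1) = -1.
Extremal: y(x) = x - 1.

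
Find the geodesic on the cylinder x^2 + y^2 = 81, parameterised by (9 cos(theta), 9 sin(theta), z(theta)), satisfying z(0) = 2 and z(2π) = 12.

Parameterise the cylinder of radius R = 9 as
    r(θ) = (9 cos θ, 9 sin θ, z(θ)).
The arc-length element is
    ds = sqrt(81 + (dz/dθ)^2) dθ,
so the Lagrangian is L = sqrt(81 + z'^2).
L depends on z' only, not on z or θ, so ∂L/∂z = 0 and
    ∂L/∂z' = z' / sqrt(81 + z'^2).
The Euler-Lagrange equation gives
    d/dθ( z' / sqrt(81 + z'^2) ) = 0,
so z' is constant. Integrating once:
    z(θ) = a θ + b,
a helix on the cylinder (a straight line when the cylinder is unrolled). The constants a, b are determined by the endpoint conditions.
With endpoint conditions z(0) = 2 and z(2π) = 12: from z(0) = b we get b = 2, and a·2π + 2 = 12 gives a = 5/π, so
    z(θ) = (5/π) θ + 2.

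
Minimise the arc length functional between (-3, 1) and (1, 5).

Arc-length functional: J[y] = ∫ sqrt(1 + (y')^2) dx.
Lagrangian L = sqrt(1 + (y')^2) has no explicit y dependence, so ∂L/∂y = 0 and the Euler-Lagrange equation gives
    d/dx( y' / sqrt(1 + (y')^2) ) = 0  ⇒  y' / sqrt(1 + (y')^2) = const.
Hence y' is constant, so y(x) is affine.
Fitting the endpoints (-3, 1) and (1, 5):
    slope m = (5 − 1) / (1 − (-3)) = 1,
    intercept c = 1 − m·(-3) = 4.
Extremal: y(x) = x + 4.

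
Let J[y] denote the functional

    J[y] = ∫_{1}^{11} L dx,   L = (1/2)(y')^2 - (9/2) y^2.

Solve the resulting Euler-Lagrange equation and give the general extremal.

The Lagrangian is L = (1/2)(y')^2 - (9/2) y^2.
∂L/∂y = -9y.
∂L/∂y' = y'.
The Euler-Lagrange equation d/dx(∂L/∂y') − ∂L/∂y = 0 becomes:
    y'' + 9 y = 0
General solution: y(x) = A sin(3x) + B cos(3x), where A and B are arbitrary constants fixed by the endpoint conditions.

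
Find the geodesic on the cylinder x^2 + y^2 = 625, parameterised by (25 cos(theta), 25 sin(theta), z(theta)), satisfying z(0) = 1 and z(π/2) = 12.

Parameterise the cylinder of radius R = 25 as
    r(θ) = (25 cos θ, 25 sin θ, z(θ)).
The arc-length element is
    ds = sqrt(625 + (dz/dθ)^2) dθ,
so the Lagrangian is L = sqrt(625 + z'^2).
L depends on z' only, not on z or θ, so ∂L/∂z = 0 and
    ∂L/∂z' = z' / sqrt(625 + z'^2).
The Euler-Lagrange equation gives
    d/dθ( z' / sqrt(625 + z'^2) ) = 0,
so z' is constant. Integrating once:
    z(θ) = a θ + b,
a helix on the cylinder (a straight line when the cylinder is unrolled). The constants a, b are determined by the endpoint conditions.
With endpoint conditions z(0) = 1 and z(π/2) = 12: from z(0) = b we get b = 1, and a·π/2 + 1 = 12 gives a = 22/π, so
    z(θ) = (22/π) θ + 1.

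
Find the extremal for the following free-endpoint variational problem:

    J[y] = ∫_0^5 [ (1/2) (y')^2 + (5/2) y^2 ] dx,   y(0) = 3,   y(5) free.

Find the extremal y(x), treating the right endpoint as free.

The Lagrangian L = (1/2) (y')^2 + (5/2) y^2 gives
    ∂L/∂y = 5 y,   ∂L/∂y' = y'.
Euler-Lagrange: y'' − 5 y = 0.
With k = sqrt(5), the general solution is
    y(x) = A cosh(sqrt(5) x) + B sinh(sqrt(5) x).
Fixed left endpoint y(0) = 3 ⇒ A = 3.
The right endpoint x = 5 is free, so the natural (transversality) condition is ∂L/∂y' |_{x=5} = 0, i.e. y'(5) = 0.
Compute y'(x) = A k sinh(k x) + B k cosh(k x), so
    y'(5) = A k sinh(k·5) + B k cosh(k·5) = 0
    ⇒ B = −A tanh(k·5) = − 3 tanh(sqrt(5)·5).
Therefore the extremal is
    y(x) = 3 cosh(sqrt(5) x) − 3 tanh(sqrt(5)·5) sinh(sqrt(5) x).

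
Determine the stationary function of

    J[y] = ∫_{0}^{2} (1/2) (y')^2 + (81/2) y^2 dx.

The Lagrangian is L = (1/2) (y')^2 + (81/2) y^2.
Compute ∂L/∂y = 81y, ∂L/∂y' = y'.
The Euler-Lagrange equation d/dx(∂L/∂y') − ∂L/∂y = 0 reduces to
    y'' − 81 y = 0.
Its general solution is
    y(x) = A e^(9x) + B e^(−9x),
with A, B fixed by the endpoint conditions.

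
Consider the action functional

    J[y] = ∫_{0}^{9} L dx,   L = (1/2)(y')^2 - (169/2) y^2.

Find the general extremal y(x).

The Lagrangian is L = (1/2)(y')^2 - (169/2) y^2.
∂L/∂y = -169y.
∂L/∂y' = y'.
The Euler-Lagrange equation d/dx(∂L/∂y') − ∂L/∂y = 0 becomes:
    y'' + 169 y = 0
General solution: y(x) = A sin(13x) + B cos(13x), where A and B are arbitrary constants fixed by the endpoint conditions.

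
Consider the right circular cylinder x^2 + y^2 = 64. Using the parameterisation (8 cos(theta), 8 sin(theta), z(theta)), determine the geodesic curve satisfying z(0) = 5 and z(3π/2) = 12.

Parameterise the cylinder of radius R = 8 as
    r(θ) = (8 cos θ, 8 sin θ, z(θ)).
The arc-length element is
    ds = sqrt(64 + (dz/dθ)^2) dθ,
so the Lagrangian is L = sqrt(64 + z'^2).
L depends on z' only, not on z or θ, so ∂L/∂z = 0 and
    ∂L/∂z' = z' / sqrt(64 + z'^2).
The Euler-Lagrange equation gives
    d/dθ( z' / sqrt(64 + z'^2) ) = 0,
so z' is constant. Integrating once:
    z(θ) = a θ + b,
a helix on the cylinder (a straight line when the cylinder is unrolled). The constants a, b are determined by the endpoint conditions.
With endpoint conditions z(0) = 5 and z(3π/2) = 12: from z(0) = b we get b = 5, and a·3π/2 + 5 = 12 gives a = 14/(3π), so
    z(θ) = (14/(3π)) θ + 5.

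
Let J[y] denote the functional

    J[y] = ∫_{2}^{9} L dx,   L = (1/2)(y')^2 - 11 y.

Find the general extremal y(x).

The Lagrangian is L = (1/2)(y')^2 - 11 y.
∂L/∂y = -11.
∂L/∂y' = y'.
The Euler-Lagrange equation d/dx(∂L/∂y') − ∂L/∂y = 0 becomes:
    y'' + 11 = 0
General solution: y(x) = -(11/2) x^2 + A x + B, where A and B are arbitrary constants fixed by the endpoint conditions.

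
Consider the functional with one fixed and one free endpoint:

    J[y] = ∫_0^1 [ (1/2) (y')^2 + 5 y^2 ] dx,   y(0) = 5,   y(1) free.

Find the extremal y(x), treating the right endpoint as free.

The Lagrangian L = (1/2) (y')^2 + 5 y^2 gives
    ∂L/∂y = 10 y,   ∂L/∂y' = y'.
Euler-Lagrange: y'' − 10 y = 0.
With k = sqrt(10), the general solution is
    y(x) = A cosh(sqrt(10) x) + B sinh(sqrt(10) x).
Fixed left endpoint y(0) = 5 ⇒ A = 5.
The right endpoint x = 1 is free, so the natural (transversality) condition is ∂L/∂y' |_{x=1} = 0, i.e. y'(1) = 0.
Compute y'(x) = A k sinh(k x) + B k cosh(k x), so
    y'(1) = A k sinh(k·1) + B k cosh(k·1) = 0
    ⇒ B = −A tanh(k·1) = − 5 tanh(sqrt(10)·1).
Therefore the extremal is
    y(x) = 5 cosh(sqrt(10) x) − 5 tanh(sqrt(10)·1) sinh(sqrt(10) x).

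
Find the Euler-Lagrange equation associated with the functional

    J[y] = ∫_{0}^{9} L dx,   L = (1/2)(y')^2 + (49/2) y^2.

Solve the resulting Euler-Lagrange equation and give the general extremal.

The Lagrangian is L = (1/2)(y')^2 + (49/2) y^2.
∂L/∂y = 49y.
∂L/∂y' = y'.
The Euler-Lagrange equation d/dx(∂L/∂y') − ∂L/∂y = 0 becomes:
    y'' - 49 y = 0
General solution: y(x) = A e^(7x) + B e^(-7x), where A and B are arbitrary constants fixed by the endpoint conditions.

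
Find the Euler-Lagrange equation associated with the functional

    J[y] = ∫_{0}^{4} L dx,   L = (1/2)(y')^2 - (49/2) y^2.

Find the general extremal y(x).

The Lagrangian is L = (1/2)(y')^2 - (49/2) y^2.
∂L/∂y = -49y.
∂L/∂y' = y'.
The Euler-Lagrange equation d/dx(∂L/∂y') − ∂L/∂y = 0 becomes:
    y'' + 49 y = 0
General solution: y(x) = A sin(7x) + B cos(7x), where A and B are arbitrary constants fixed by the endpoint conditions.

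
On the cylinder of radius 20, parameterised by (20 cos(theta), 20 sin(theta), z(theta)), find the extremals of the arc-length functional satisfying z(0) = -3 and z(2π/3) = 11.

Parameterise the cylinder of radius R = 20 as
    r(θ) = (20 cos θ, 20 sin θ, z(θ)).
The arc-length element is
    ds = sqrt(400 + (dz/dθ)^2) dθ,
so the Lagrangian is L = sqrt(400 + z'^2).
L depends on z' only, not on z or θ, so ∂L/∂z = 0 and
    ∂L/∂z' = z' / sqrt(400 + z'^2).
The Euler-Lagrange equation gives
    d/dθ( z' / sqrt(400 + z'^2) ) = 0,
so z' is constant. Integrating once:
    z(θ) = a θ + b,
a helix on the cylinder (a straight line when the cylinder is unrolled). The constants a, b are determined by the endpoint conditions.
With endpoint conditions z(0) = -3 and z(2π/3) = 11: from z(0) = b we get b = -3, and a·2π/3 + -3 = 11 gives a = 21/π, so
    z(θ) = (21/π) θ − 3.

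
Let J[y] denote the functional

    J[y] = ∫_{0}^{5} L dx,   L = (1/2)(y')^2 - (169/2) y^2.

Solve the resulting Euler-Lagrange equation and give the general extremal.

The Lagrangian is L = (1/2)(y')^2 - (169/2) y^2.
∂L/∂y = -169y.
∂L/∂y' = y'.
The Euler-Lagrange equation d/dx(∂L/∂y') − ∂L/∂y = 0 becomes:
    y'' + 169 y = 0
General solution: y(x) = A sin(13x) + B cos(13x), where A and B are arbitrary constants fixed by the endpoint conditions.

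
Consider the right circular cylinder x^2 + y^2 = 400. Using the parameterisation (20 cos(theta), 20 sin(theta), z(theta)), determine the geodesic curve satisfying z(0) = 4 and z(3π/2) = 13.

Parameterise the cylinder of radius R = 20 as
    r(θ) = (20 cos θ, 20 sin θ, z(θ)).
The arc-length element is
    ds = sqrt(400 + (dz/dθ)^2) dθ,
so the Lagrangian is L = sqrt(400 + z'^2).
L depends on z' only, not on z or θ, so ∂L/∂z = 0 and
    ∂L/∂z' = z' / sqrt(400 + z'^2).
The Euler-Lagrange equation gives
    d/dθ( z' / sqrt(400 + z'^2) ) = 0,
so z' is constant. Integrating once:
    z(θ) = a θ + b,
a helix on the cylinder (a straight line when the cylinder is unrolled). The constants a, b are determined by the endpoint conditions.
With endpoint conditions z(0) = 4 and z(3π/2) = 13: from z(0) = b we get b = 4, and a·3π/2 + 4 = 13 gives a = 6/π, so
    z(θ) = (6/π) θ + 4.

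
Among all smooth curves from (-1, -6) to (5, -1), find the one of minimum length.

Arc-length functional: J[y] = ∫ sqrt(1 + (y')^2) dx.
Lagrangian L = sqrt(1 + (y')^2) has no explicit y dependence, so ∂L/∂y = 0 and the Euler-Lagrange equation gives
    d/dx( y' / sqrt(1 + (y')^2) ) = 0  ⇒  y' / sqrt(1 + (y')^2) = const.
Hence y' is constant, so y(x) is affine.
Fitting the endpoints (-1, -6) and (5, -1):
    slope m = ((-1) − (-6)) / (5 − (-1)) = 5/6,
    intercept c = (-6) − m·(-1) = -31/6.
Extremal: y(x) = (5/6) x - 31/6.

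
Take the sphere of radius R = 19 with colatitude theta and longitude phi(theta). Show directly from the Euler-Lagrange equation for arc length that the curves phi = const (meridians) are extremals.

On the sphere of radius R = 19 with spherical coordinates (θ, φ), the induced metric is
    ds^2 = 361(dθ^2 + sin^2(θ) dφ^2).
Using θ as the parameter, the arc-length functional becomes
    J[φ] = ∫ 19 sqrt(1 + sin^2(θ) (dφ/dθ)^2) dθ.
So L = 19 sqrt(1 + sin^2(θ) φ'^2). Compute
    ∂L/∂φ = 0  (L has no explicit φ dependence),
    ∂L/∂φ' = 19 sin^2(θ) φ' / sqrt(1 + sin^2(θ) φ'^2).
For the candidate φ(θ) = c (constant), φ' = 0, so ∂L/∂φ' evaluated along the candidate vanishes, and ∂L/∂φ is identically zero. Hence
    d/dθ(∂L/∂φ') − ∂L/∂φ = 0
is satisfied. Therefore meridians φ = const are extremals of arc length — they are geodesics on the sphere.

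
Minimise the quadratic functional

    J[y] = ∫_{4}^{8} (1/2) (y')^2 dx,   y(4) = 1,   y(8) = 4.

The Lagrangian is L = (1/2) (y')^2.
Compute ∂L/∂y = 0, ∂L/∂y' = y'.
The Euler-Lagrange equation d/dx(∂L/∂y') − ∂L/∂y = 0 reduces to
    y'' = 0.
Its general solution is
    y(x) = A x + B,
with A, B fixed by the endpoint conditions.
Applying the endpoint conditions y(4) = 1 and y(8) = 4: solve A·4 + B = 1 and A·8 + B = 4. Subtracting gives A(8 − 4) = 4 − 1, so A = 3/4, and B = 1 − A·4 = -2. Therefore
    y(x) = (3/4) x - 2.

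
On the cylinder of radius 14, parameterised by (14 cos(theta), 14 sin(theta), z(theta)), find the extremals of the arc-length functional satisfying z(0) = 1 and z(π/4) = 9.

Parameterise the cylinder of radius R = 14 as
    r(θ) = (14 cos θ, 14 sin θ, z(θ)).
The arc-length element is
    ds = sqrt(196 + (dz/dθ)^2) dθ,
so the Lagrangian is L = sqrt(196 + z'^2).
L depends on z' only, not on z or θ, so ∂L/∂z = 0 and
    ∂L/∂z' = z' / sqrt(196 + z'^2).
The Euler-Lagrange equation gives
    d/dθ( z' / sqrt(196 + z'^2) ) = 0,
so z' is constant. Integrating once:
    z(θ) = a θ + b,
a helix on the cylinder (a straight line when the cylinder is unrolled). The constants a, b are determined by the endpoint conditions.
With endpoint conditions z(0) = 1 and z(π/4) = 9: from z(0) = b we get b = 1, and a·π/4 + 1 = 9 gives a = 32/π, so
    z(θ) = (32/π) θ + 1.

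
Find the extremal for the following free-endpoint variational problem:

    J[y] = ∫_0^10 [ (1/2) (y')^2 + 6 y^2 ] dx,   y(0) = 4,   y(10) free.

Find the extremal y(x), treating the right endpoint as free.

The Lagrangian L = (1/2) (y')^2 + 6 y^2 gives
    ∂L/∂y = 12 y,   ∂L/∂y' = y'.
Euler-Lagrange: y'' − 12 y = 0.
With k = sqrt(12), the general solution is
    y(x) = A cosh(sqrt(12) x) + B sinh(sqrt(12) x).
Fixed left endpoint y(0) = 4 ⇒ A = 4.
The right endpoint x = 10 is free, so the natural (transversality) condition is ∂L/∂y' |_{x=10} = 0, i.e. y'(10) = 0.
Compute y'(x) = A k sinh(k x) + B k cosh(k x), so
    y'(10) = A k sinh(k·10) + B k cosh(k·10) = 0
    ⇒ B = −A tanh(k·10) = − 4 tanh(sqrt(12)·10).
Therefore the extremal is
    y(x) = 4 cosh(sqrt(12) x) − 4 tanh(sqrt(12)·10) sinh(sqrt(12) x).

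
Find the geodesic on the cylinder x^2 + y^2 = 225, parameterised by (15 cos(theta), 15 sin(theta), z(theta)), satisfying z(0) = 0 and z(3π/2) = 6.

Parameterise the cylinder of radius R = 15 as
    r(θ) = (15 cos θ, 15 sin θ, z(θ)).
The arc-length element is
    ds = sqrt(225 + (dz/dθ)^2) dθ,
so the Lagrangian is L = sqrt(225 + z'^2).
L depends on z' only, not on z or θ, so ∂L/∂z = 0 and
    ∂L/∂z' = z' / sqrt(225 + z'^2).
The Euler-Lagrange equation gives
    d/dθ( z' / sqrt(225 + z'^2) ) = 0,
so z' is constant. Integrating once:
    z(θ) = a θ + b,
a helix on the cylinder (a straight line when the cylinder is unrolled). The constants a, b are determined by the endpoint conditions.
With endpoint conditions z(0) = 0 and z(3π/2) = 6: from z(0) = b we get b = 0, and a·3π/2 + 0 = 6 gives a = 4/π, so
    z(θ) = (4/π) θ.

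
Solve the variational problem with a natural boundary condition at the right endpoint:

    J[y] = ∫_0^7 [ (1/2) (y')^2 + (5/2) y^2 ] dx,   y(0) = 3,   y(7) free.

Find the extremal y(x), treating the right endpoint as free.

The Lagrangian L = (1/2) (y')^2 + (5/2) y^2 gives
    ∂L/∂y = 5 y,   ∂L/∂y' = y'.
Euler-Lagrange: y'' − 5 y = 0.
With k = sqrt(5), the general solution is
    y(x) = A cosh(sqrt(5) x) + B sinh(sqrt(5) x).
Fixed left endpoint y(0) = 3 ⇒ A = 3.
The right endpoint x = 7 is free, so the natural (transversality) condition is ∂L/∂y' |_{x=7} = 0, i.e. y'(7) = 0.
Compute y'(x) = A k sinh(k x) + B k cosh(k x), so
    y'(7) = A k sinh(k·7) + B k cosh(k·7) = 0
    ⇒ B = −A tanh(k·7) = − 3 tanh(sqrt(5)·7).
Therefore the extremal is
    y(x) = 3 cosh(sqrt(5) x) − 3 tanh(sqrt(5)·7) sinh(sqrt(5) x).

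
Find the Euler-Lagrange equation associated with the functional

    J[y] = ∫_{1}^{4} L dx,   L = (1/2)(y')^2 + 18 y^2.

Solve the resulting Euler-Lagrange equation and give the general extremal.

The Lagrangian is L = (1/2)(y')^2 + 18 y^2.
∂L/∂y = 36y.
∂L/∂y' = y'.
The Euler-Lagrange equation d/dx(∂L/∂y') − ∂L/∂y = 0 becomes:
    y'' - 36 y = 0
General solution: y(x) = A e^(6x) + B e^(-6x), where A and B are arbitrary constants fixed by the endpoint conditions.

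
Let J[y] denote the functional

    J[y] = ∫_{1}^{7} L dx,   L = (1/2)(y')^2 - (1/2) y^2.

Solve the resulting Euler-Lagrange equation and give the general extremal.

The Lagrangian is L = (1/2)(y')^2 - (1/2) y^2.
∂L/∂y = -y.
∂L/∂y' = y'.
The Euler-Lagrange equation d/dx(∂L/∂y') − ∂L/∂y = 0 becomes:
    y'' + y = 0
General solution: y(x) = A sin(x) + B cos(x), where A and B are arbitrary constants fixed by the endpoint conditions.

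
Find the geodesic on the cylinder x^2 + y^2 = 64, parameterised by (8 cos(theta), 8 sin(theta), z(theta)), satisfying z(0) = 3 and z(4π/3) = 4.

Parameterise the cylinder of radius R = 8 as
    r(θ) = (8 cos θ, 8 sin θ, z(θ)).
The arc-length element is
    ds = sqrt(64 + (dz/dθ)^2) dθ,
so the Lagrangian is L = sqrt(64 + z'^2).
L depends on z' only, not on z or θ, so ∂L/∂z = 0 and
    ∂L/∂z' = z' / sqrt(64 + z'^2).
The Euler-Lagrange equation gives
    d/dθ( z' / sqrt(64 + z'^2) ) = 0,
so z' is constant. Integrating once:
    z(θ) = a θ + b,
a helix on the cylinder (a straight line when the cylinder is unrolled). The constants a, b are determined by the endpoint conditions.
With endpoint conditions z(0) = 3 and z(4π/3) = 4: from z(0) = b we get b = 3, and a·4π/3 + 3 = 4 gives a = 3/(4π), so
    z(θ) = (3/(4π)) θ + 3.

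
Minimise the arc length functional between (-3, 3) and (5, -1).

Arc-length functional: J[y] = ∫ sqrt(1 + (y')^2) dx.
Lagrangian L = sqrt(1 + (y')^2) has no explicit y dependence, so ∂L/∂y = 0 and the Euler-Lagrange equation gives
    d/dx( y' / sqrt(1 + (y')^2) ) = 0  ⇒  y' / sqrt(1 + (y')^2) = const.
Hence y' is constant, so y(x) is affine.
Fitting the endpoints (-3, 3) and (5, -1):
    slope m = ((-1) − 3) / (5 − (-3)) = -1/2,
    intercept c = 3 − m·(-3) = 3/2.
Extremal: y(x) = (-1/2) x + 3/2.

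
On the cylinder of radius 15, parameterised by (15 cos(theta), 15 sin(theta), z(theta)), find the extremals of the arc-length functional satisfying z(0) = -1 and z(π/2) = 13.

Parameterise the cylinder of radius R = 15 as
    r(θ) = (15 cos θ, 15 sin θ, z(θ)).
The arc-length element is
    ds = sqrt(225 + (dz/dθ)^2) dθ,
so the Lagrangian is L = sqrt(225 + z'^2).
L depends on z' only, not on z or θ, so ∂L/∂z = 0 and
    ∂L/∂z' = z' / sqrt(225 + z'^2).
The Euler-Lagrange equation gives
    d/dθ( z' / sqrt(225 + z'^2) ) = 0,
so z' is constant. Integrating once:
    z(θ) = a θ + b,
a helix on the cylinder (a straight line when the cylinder is unrolled). The constants a, b are determined by the endpoint conditions.
With endpoint conditions z(0) = -1 and z(π/2) = 13: from z(0) = b we get b = -1, and a·π/2 + -1 = 13 gives a = 28/π, so
    z(θ) = (28/π) θ − 1.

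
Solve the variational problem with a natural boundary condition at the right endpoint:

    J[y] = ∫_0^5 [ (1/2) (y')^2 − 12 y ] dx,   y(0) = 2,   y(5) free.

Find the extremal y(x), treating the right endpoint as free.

The Lagrangian L = (1/2) (y')^2 − 12 y gives
    ∂L/∂y = −12,   ∂L/∂y' = y'.
Euler-Lagrange: d/dx(y') − (−12) = 0, i.e. y'' + 12 = 0, so
    y(x) = −(12/2) x^2 + C1 x + C2.
Fixed left endpoint y(0) = 2 ⇒ C2 = 2.
The right endpoint x = 5 is free, so the natural (transversality) condition is ∂L/∂y' |_{x=5} = 0, i.e. y'(5) = 0.
Compute y'(x) = −12 x + C1, so y'(5) = −60 + C1 = 0 ⇒ C1 = 60.
Therefore the extremal is
    y(x) = −6 x^2 + 60 x + 2.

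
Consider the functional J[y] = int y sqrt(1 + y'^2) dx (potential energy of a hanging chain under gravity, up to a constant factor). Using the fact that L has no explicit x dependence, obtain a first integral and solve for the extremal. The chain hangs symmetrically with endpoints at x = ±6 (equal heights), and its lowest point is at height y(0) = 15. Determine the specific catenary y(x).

The Lagrangian L(y, y') = y sqrt(1 + y'^2) has no explicit x dependence, so the Beltrami identity applies:
    L − y' ∂L/∂y' = C.
Compute ∂L/∂y' = y · y' / sqrt(1 + y'^2). Then
    L − y' ∂L/∂y'
    = y sqrt(1 + y'^2) − y · y'^2 / sqrt(1 + y'^2)
    = y (1 + y'^2 − y'^2) / sqrt(1 + y'^2)
    = y / sqrt(1 + y'^2) = C.
Squaring gives y^2 = C^2 (1 + y'^2), i.e.
    y'^2 = y^2 / C^2 − 1.
Separating variables,
    dy / sqrt(y^2 − C^2) = dx / C,
and integrating gives arccosh(y / C) = (x − a)/C, so
    y(x) = C cosh((x − a)/C),
the catenary. The constants C and a are fixed by the two endpoint conditions (and, for the hanging-chain problem, the length constraint selects C).
Now fit the given data. The endpoints x = ±6 are symmetric at equal height, so the catenary is even about its minimum: a = 0 and y(x) = C cosh(x/C). The lowest point is y(0) = C cosh(0) = C, and we are told y(0) = 15, so C = 15. Therefore
    y(x) = 15 cosh(x/15),
and at the endpoints
    y(±6) = 15 cosh(6/15).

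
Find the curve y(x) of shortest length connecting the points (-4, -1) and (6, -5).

Arc-length functional: J[y] = ∫ sqrt(1 + (y')^2) dx.
Lagrangian L = sqrt(1 + (y')^2) has no explicit y dependence, so ∂L/∂y = 0 and the Euler-Lagrange equation gives
    d/dx( y' / sqrt(1 + (y')^2) ) = 0  ⇒  y' / sqrt(1 + (y')^2) = const.
Hence y' is constant, so y(x) is affine.
Fitting the endpoints (-4, -1) and (6, -5):
    slope m = ((-5) − (-1)) / (6 − (-4)) = -2/5,
    intercept c = (-1) − m·(-4) = -13/5.
Extremal: y(x) = (-2/5) x - 13/5.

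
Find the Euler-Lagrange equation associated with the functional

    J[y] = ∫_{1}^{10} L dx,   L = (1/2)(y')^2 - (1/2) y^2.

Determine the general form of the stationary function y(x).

The Lagrangian is L = (1/2)(y')^2 - (1/2) y^2.
∂L/∂y = -y.
∂L/∂y' = y'.
The Euler-Lagrange equation d/dx(∂L/∂y') − ∂L/∂y = 0 becomes:
    y'' + y = 0
General solution: y(x) = A sin(x) + B cos(x), where A and B are arbitrary constants fixed by the endpoint conditions.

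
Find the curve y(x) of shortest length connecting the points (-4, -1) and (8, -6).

Arc-length functional: J[y] = ∫ sqrt(1 + (y')^2) dx.
Lagrangian L = sqrt(1 + (y')^2) has no explicit y dependence, so ∂L/∂y = 0 and the Euler-Lagrange equation gives
    d/dx( y' / sqrt(1 + (y')^2) ) = 0  ⇒  y' / sqrt(1 + (y')^2) = const.
Hence y' is constant, so y(x) is affine.
Fitting the endpoints (-4, -1) and (8, -6):
    slope m = ((-6) − (-1)) / (8 − (-4)) = -5/12,
    intercept c = (-1) − m·(-4) = -8/3.
Extremal: y(x) = (-5/12) x - 8/3.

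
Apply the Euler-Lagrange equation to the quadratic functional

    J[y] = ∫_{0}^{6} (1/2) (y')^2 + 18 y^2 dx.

The Lagrangian is L = (1/2) (y')^2 + 18 y^2.
Compute ∂L/∂y = 36y, ∂L/∂y' = y'.
The Euler-Lagrange equation d/dx(∂L/∂y') − ∂L/∂y = 0 reduces to
    y'' − 36 y = 0.
Its general solution is
    y(x) = A e^(6x) + B e^(−6x),
with A, B fixed by the endpoint conditions.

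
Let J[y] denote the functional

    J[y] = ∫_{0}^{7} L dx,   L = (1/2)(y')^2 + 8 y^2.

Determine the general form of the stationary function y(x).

The Lagrangian is L = (1/2)(y')^2 + 8 y^2.
∂L/∂y = 16y.
∂L/∂y' = y'.
The Euler-Lagrange equation d/dx(∂L/∂y') − ∂L/∂y = 0 becomes:
    y'' - 16 y = 0
General solution: y(x) = A e^(4x) + B e^(-4x), where A and B are arbitrary constants fixed by the endpoint conditions.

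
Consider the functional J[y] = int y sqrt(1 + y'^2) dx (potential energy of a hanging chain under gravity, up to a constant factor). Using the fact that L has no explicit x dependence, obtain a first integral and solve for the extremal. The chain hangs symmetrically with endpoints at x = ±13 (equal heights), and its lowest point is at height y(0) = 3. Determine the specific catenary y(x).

The Lagrangian L(y, y') = y sqrt(1 + y'^2) has no explicit x dependence, so the Beltrami identity applies:
    L − y' ∂L/∂y' = C.
Compute ∂L/∂y' = y · y' / sqrt(1 + y'^2). Then
    L − y' ∂L/∂y'
    = y sqrt(1 + y'^2) − y · y'^2 / sqrt(1 + y'^2)
    = y (1 + y'^2 − y'^2) / sqrt(1 + y'^2)
    = y / sqrt(1 + y'^2) = C.
Squaring gives y^2 = C^2 (1 + y'^2), i.e.
    y'^2 = y^2 / C^2 − 1.
Separating variables,
    dy / sqrt(y^2 − C^2) = dx / C,
and integrating gives arccosh(y / C) = (x − a)/C, so
    y(x) = C cosh((x − a)/C),
the catenary. The constants C and a are fixed by the two endpoint conditions (and, for the hanging-chain problem, the length constraint selects C).
Now fit the given data. The endpoints x = ±13 are symmetric at equal height, so the catenary is even about its minimum: a = 0 and y(x) = C cosh(x/C). The lowest point is y(0) = C cosh(0) = C, and we are told y(0) = 3, so C = 3. Therefore
    y(x) = 3 cosh(x/3),
and at the endpoints
    y(±13) = 3 cosh(13/3).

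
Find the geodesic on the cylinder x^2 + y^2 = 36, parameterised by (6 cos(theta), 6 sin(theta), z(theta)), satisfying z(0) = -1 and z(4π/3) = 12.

Parameterise the cylinder of radius R = 6 as
    r(θ) = (6 cos θ, 6 sin θ, z(θ)).
The arc-length element is
    ds = sqrt(36 + (dz/dθ)^2) dθ,
so the Lagrangian is L = sqrt(36 + z'^2).
L depends on z' only, not on z or θ, so ∂L/∂z = 0 and
    ∂L/∂z' = z' / sqrt(36 + z'^2).
The Euler-Lagrange equation gives
    d/dθ( z' / sqrt(36 + z'^2) ) = 0,
so z' is constant. Integrating once:
    z(θ) = a θ + b,
a helix on the cylinder (a straight line when the cylinder is unrolled). The constants a, b are determined by the endpoint conditions.
With endpoint conditions z(0) = -1 and z(4π/3) = 12: from z(0) = b we get b = -1, and a·4π/3 + -1 = 12 gives a = 39/(4π), so
    z(θ) = (39/(4π)) θ − 1.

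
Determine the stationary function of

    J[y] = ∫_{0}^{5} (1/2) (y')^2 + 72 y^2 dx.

The Lagrangian is L = (1/2) (y')^2 + 72 y^2.
Compute ∂L/∂y = 144y, ∂L/∂y' = y'.
The Euler-Lagrange equation d/dx(∂L/∂y') − ∂L/∂y = 0 reduces to
    y'' − 144 y = 0.
Its general solution is
    y(x) = A e^(12x) + B e^(−12x),
with A, B fixed by the endpoint conditions.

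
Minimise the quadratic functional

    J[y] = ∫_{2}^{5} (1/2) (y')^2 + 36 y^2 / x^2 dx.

The Lagrangian is L = (1/2) (y')^2 + 36 y^2 / x^2.
Compute ∂L/∂y = 72y/x^2, ∂L/∂y' = y'.
The Euler-Lagrange equation d/dx(∂L/∂y') − ∂L/∂y = 0 reduces to
    y'' − 72/x^2 · y = 0  (x > 0).
Its general solution is
    y(x) = A x^9 + B x^(-8),
with A, B fixed by the endpoint conditions.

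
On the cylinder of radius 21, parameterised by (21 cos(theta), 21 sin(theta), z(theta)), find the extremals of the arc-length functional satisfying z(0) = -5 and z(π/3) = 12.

Parameterise the cylinder of radius R = 21 as
    r(θ) = (21 cos θ, 21 sin θ, z(θ)).
The arc-length element is
    ds = sqrt(441 + (dz/dθ)^2) dθ,
so the Lagrangian is L = sqrt(441 + z'^2).
L depends on z' only, not on z or θ, so ∂L/∂z = 0 and
    ∂L/∂z' = z' / sqrt(441 + z'^2).
The Euler-Lagrange equation gives
    d/dθ( z' / sqrt(441 + z'^2) ) = 0,
so z' is constant. Integrating once:
    z(θ) = a θ + b,
a helix on the cylinder (a straight line when the cylinder is unrolled). The constants a, b are determined by the endpoint conditions.
With endpoint conditions z(0) = -5 and z(π/3) = 12: from z(0) = b we get b = -5, and a·π/3 + -5 = 12 gives a = 51/π, so
    z(θ) = (51/π) θ − 5.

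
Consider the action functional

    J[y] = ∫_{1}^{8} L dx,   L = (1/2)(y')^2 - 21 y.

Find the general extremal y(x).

The Lagrangian is L = (1/2)(y')^2 - 21 y.
∂L/∂y = -21.
∂L/∂y' = y'.
The Euler-Lagrange equation d/dx(∂L/∂y') − ∂L/∂y = 0 becomes:
    y'' + 21 = 0
General solution: y(x) = -(21/2) x^2 + A x + B, where A and B are arbitrary constants fixed by the endpoint conditions.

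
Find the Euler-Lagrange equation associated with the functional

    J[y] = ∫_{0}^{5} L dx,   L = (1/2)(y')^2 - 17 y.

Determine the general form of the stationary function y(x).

The Lagrangian is L = (1/2)(y')^2 - 17 y.
∂L/∂y = -17.
∂L/∂y' = y'.
The Euler-Lagrange equation d/dx(∂L/∂y') − ∂L/∂y = 0 becomes:
    y'' + 17 = 0
General solution: y(x) = -(17/2) x^2 + A x + B, where A and B are arbitrary constants fixed by the endpoint conditions.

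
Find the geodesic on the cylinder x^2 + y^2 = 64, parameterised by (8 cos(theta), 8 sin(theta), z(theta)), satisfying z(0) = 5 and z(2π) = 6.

Parameterise the cylinder of radius R = 8 as
    r(θ) = (8 cos θ, 8 sin θ, z(θ)).
The arc-length element is
    ds = sqrt(64 + (dz/dθ)^2) dθ,
so the Lagrangian is L = sqrt(64 + z'^2).
L depends on z' only, not on z or θ, so ∂L/∂z = 0 and
    ∂L/∂z' = z' / sqrt(64 + z'^2).
The Euler-Lagrange equation gives
    d/dθ( z' / sqrt(64 + z'^2) ) = 0,
so z' is constant. Integrating once:
    z(θ) = a θ + b,
a helix on the cylinder (a straight line when the cylinder is unrolled). The constants a, b are determined by the endpoint conditions.
With endpoint conditions z(0) = 5 and z(2π) = 6: from z(0) = b we get b = 5, and a·2π + 5 = 6 gives a = 1/(2π), so
    z(θ) = (1/(2π)) θ + 5.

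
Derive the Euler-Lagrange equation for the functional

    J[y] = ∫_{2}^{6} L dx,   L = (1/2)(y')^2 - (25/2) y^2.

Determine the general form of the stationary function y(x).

The Lagrangian is L = (1/2)(y')^2 - (25/2) y^2.
∂L/∂y = -25y.
∂L/∂y' = y'.
The Euler-Lagrange equation d/dx(∂L/∂y') − ∂L/∂y = 0 becomes:
    y'' + 25 y = 0
General solution: y(x) = A sin(5x) + B cos(5x), where A and B are arbitrary constants fixed by the endpoint conditions.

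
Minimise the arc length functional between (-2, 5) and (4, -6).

Arc-length functional: J[y] = ∫ sqrt(1 + (y')^2) dx.
Lagrangian L = sqrt(1 + (y')^2) has no explicit y dependence, so ∂L/∂y = 0 and the Euler-Lagrange equation gives
    d/dx( y' / sqrt(1 + (y')^2) ) = 0  ⇒  y' / sqrt(1 + (y')^2) = const.
Hence y' is constant, so y(x) is affine.
Fitting the endpoints (-2, 5) and (4, -6):
    slope m = ((-6) − 5) / (4 − (-2)) = -11/6,
    intercept c = 5 − m·(-2) = 4/3.
Extremal: y(x) = (-11/6) x + 4/3.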